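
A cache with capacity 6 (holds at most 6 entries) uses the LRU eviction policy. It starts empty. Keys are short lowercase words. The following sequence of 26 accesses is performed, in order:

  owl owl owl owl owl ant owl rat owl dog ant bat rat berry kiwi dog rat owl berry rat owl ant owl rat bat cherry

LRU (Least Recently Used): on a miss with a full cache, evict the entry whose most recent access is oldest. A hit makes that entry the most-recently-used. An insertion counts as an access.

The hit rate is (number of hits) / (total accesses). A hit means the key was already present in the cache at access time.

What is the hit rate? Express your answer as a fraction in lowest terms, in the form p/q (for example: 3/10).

LRU simulation (capacity=6):
  1. access owl: MISS. Cache (LRU->MRU): [owl]
  2. access owl: HIT. Cache (LRU->MRU): [owl]
  3. access owl: HIT. Cache (LRU->MRU): [owl]
  4. access owl: HIT. Cache (LRU->MRU): [owl]
  5. access owl: HIT. Cache (LRU->MRU): [owl]
  6. access ant: MISS. Cache (LRU->MRU): [owl ant]
  7. access owl: HIT. Cache (LRU->MRU): [ant owl]
  8. access rat: MISS. Cache (LRU->MRU): [ant owl rat]
  9. access owl: HIT. Cache (LRU->MRU): [ant rat owl]
  10. access dog: MISS. Cache (LRU->MRU): [ant rat owl dog]
  11. access ant: HIT. Cache (LRU->MRU): [rat owl dog ant]
  12. access bat: MISS. Cache (LRU->MRU): [rat owl dog ant bat]
  13. access rat: HIT. Cache (LRU->MRU): [owl dog ant bat rat]
  14. access berry: MISS. Cache (LRU->MRU): [owl dog ant bat rat berry]
  15. access kiwi: MISS, evict owl. Cache (LRU->MRU): [dog ant bat rat berry kiwi]
  16. access dog: HIT. Cache (LRU->MRU): [ant bat rat berry kiwi dog]
  17. access rat: HIT. Cache (LRU->MRU): [ant bat berry kiwi dog rat]
  18. access owl: MISS, evict ant. Cache (LRU->MRU): [bat berry kiwi dog rat owl]
  19. access berry: HIT. Cache (LRU->MRU): [bat kiwi dog rat owl berry]
  20. access rat: HIT. Cache (LRU->MRU): [bat kiwi dog owl berry rat]
  21. access owl: HIT. Cache (LRU->MRU): [bat kiwi dog berry rat owl]
  22. access ant: MISS, evict bat. Cache (LRU->MRU): [kiwi dog berry rat owl ant]
  23. access owl: HIT. Cache (LRU->MRU): [kiwi dog berry rat ant owl]
  24. access rat: HIT. Cache (LRU->MRU): [kiwi dog berry ant owl rat]
  25. access bat: MISS, evict kiwi. Cache (LRU->MRU): [dog berry ant owl rat bat]
  26. access cherry: MISS, evict dog. Cache (LRU->MRU): [berry ant owl rat bat cherry]
Total: 15 hits, 11 misses, 5 evictions

Hit rate = 15/26

Answer: 15/26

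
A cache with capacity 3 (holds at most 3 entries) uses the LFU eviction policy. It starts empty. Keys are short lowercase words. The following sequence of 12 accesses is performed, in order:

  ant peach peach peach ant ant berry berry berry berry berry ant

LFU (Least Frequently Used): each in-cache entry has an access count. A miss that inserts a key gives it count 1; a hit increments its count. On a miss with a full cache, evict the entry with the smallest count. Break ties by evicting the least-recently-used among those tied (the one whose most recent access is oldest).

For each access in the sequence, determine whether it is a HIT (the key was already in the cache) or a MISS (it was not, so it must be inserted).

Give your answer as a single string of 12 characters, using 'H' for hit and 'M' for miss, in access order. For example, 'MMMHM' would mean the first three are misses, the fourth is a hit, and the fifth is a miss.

Answer: MMHHHHMHHHHH

Derivation:
LFU simulation (capacity=3):
  1. access ant: MISS. Cache: [ant(c=1)]
  2. access peach: MISS. Cache: [ant(c=1) peach(c=1)]
  3. access peach: HIT, count now 2. Cache: [ant(c=1) peach(c=2)]
  4. access peach: HIT, count now 3. Cache: [ant(c=1) peach(c=3)]
  5. access ant: HIT, count now 2. Cache: [ant(c=2) peach(c=3)]
  6. access ant: HIT, count now 3. Cache: [peach(c=3) ant(c=3)]
  7. access berry: MISS. Cache: [berry(c=1) peach(c=3) ant(c=3)]
  8. access berry: HIT, count now 2. Cache: [berry(c=2) peach(c=3) ant(c=3)]
  9. access berry: HIT, count now 3. Cache: [peach(c=3) ant(c=3) berry(c=3)]
  10. access berry: HIT, count now 4. Cache: [peach(c=3) ant(c=3) berry(c=4)]
  11. access berry: HIT, count now 5. Cache: [peach(c=3) ant(c=3) berry(c=5)]
  12. access ant: HIT, count now 4. Cache: [peach(c=3) ant(c=4) berry(c=5)]
Total: 9 hits, 3 misses, 0 evictions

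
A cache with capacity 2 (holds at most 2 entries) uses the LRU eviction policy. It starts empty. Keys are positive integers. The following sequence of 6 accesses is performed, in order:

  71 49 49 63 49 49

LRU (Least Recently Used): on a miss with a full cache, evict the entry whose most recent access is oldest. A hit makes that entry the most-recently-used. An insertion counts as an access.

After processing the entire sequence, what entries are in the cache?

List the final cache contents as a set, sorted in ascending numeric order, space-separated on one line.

LRU simulation (capacity=2):
  1. access 71: MISS. Cache (LRU->MRU): [71]
  2. access 49: MISS. Cache (LRU->MRU): [71 49]
  3. access 49: HIT. Cache (LRU->MRU): [71 49]
  4. access 63: MISS, evict 71. Cache (LRU->MRU): [49 63]
  5. access 49: HIT. Cache (LRU->MRU): [63 49]
  6. access 49: HIT. Cache (LRU->MRU): [63 49]
Total: 3 hits, 3 misses, 1 evictions

Answer: 49 63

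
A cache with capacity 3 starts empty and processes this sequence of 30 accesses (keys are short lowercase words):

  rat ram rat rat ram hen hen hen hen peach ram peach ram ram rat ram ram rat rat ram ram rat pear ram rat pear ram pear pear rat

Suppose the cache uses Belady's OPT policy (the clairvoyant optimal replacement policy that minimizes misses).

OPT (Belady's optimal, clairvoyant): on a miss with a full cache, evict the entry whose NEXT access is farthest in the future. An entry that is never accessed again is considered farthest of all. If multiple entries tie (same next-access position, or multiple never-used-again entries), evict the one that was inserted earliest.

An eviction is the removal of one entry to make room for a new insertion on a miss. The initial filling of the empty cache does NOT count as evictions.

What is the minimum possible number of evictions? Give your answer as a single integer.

OPT (Belady) simulation (capacity=3):
  1. access rat: MISS. Cache: [rat]
  2. access ram: MISS. Cache: [rat ram]
  3. access rat: HIT. Next use of rat: step 4. Cache: [rat ram]
  4. access rat: HIT. Next use of rat: step 15. Cache: [rat ram]
  5. access ram: HIT. Next use of ram: step 11. Cache: [rat ram]
  6. access hen: MISS. Cache: [rat ram hen]
  7. access hen: HIT. Next use of hen: step 8. Cache: [rat ram hen]
  8. access hen: HIT. Next use of hen: step 9. Cache: [rat ram hen]
  9. access hen: HIT. Next use of hen: never. Cache: [rat ram hen]
  10. access peach: MISS, evict hen (next use: never). Cache: [rat ram peach]
  11. access ram: HIT. Next use of ram: step 13. Cache: [rat ram peach]
  12. access peach: HIT. Next use of peach: never. Cache: [rat ram peach]
  13. access ram: HIT. Next use of ram: step 14. Cache: [rat ram peach]
  14. access ram: HIT. Next use of ram: step 16. Cache: [rat ram peach]
  15. access rat: HIT. Next use of rat: step 18. Cache: [rat ram peach]
  16. access ram: HIT. Next use of ram: step 17. Cache: [rat ram peach]
  17. access ram: HIT. Next use of ram: step 20. Cache: [rat ram peach]
  18. access rat: HIT. Next use of rat: step 19. Cache: [rat ram peach]
  19. access rat: HIT. Next use of rat: step 22. Cache: [rat ram peach]
  20. access ram: HIT. Next use of ram: step 21. Cache: [rat ram peach]
  21. access ram: HIT. Next use of ram: step 24. Cache: [rat ram peach]
  22. access rat: HIT. Next use of rat: step 25. Cache: [rat ram peach]
  23. access pear: MISS, evict peach (next use: never). Cache: [rat ram pear]
  24. access ram: HIT. Next use of ram: step 27. Cache: [rat ram pear]
  25. access rat: HIT. Next use of rat: step 30. Cache: [rat ram pear]
  26. access pear: HIT. Next use of pear: step 28. Cache: [rat ram pear]
  27. access ram: HIT. Next use of ram: never. Cache: [rat ram pear]
  28. access pear: HIT. Next use of pear: step 29. Cache: [rat ram pear]
  29. access pear: HIT. Next use of pear: never. Cache: [rat ram pear]
  30. access rat: HIT. Next use of rat: never. Cache: [rat ram pear]
Total: 25 hits, 5 misses, 2 evictions

Answer: 2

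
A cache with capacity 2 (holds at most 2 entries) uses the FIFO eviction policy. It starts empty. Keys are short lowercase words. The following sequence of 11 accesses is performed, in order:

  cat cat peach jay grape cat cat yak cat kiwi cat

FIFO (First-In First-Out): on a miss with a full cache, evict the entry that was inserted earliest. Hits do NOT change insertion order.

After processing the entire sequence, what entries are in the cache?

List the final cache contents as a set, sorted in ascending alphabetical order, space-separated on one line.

Answer: cat kiwi

Derivation:
FIFO simulation (capacity=2):
  1. access cat: MISS. Cache (old->new): [cat]
  2. access cat: HIT. Cache (old->new): [cat]
  3. access peach: MISS. Cache (old->new): [cat peach]
  4. access jay: MISS, evict cat. Cache (old->new): [peach jay]
  5. access grape: MISS, evict peach. Cache (old->new): [jay grape]
  6. access cat: MISS, evict jay. Cache (old->new): [grape cat]
  7. access cat: HIT. Cache (old->new): [grape cat]
  8. access yak: MISS, evict grape. Cache (old->new): [cat yak]
  9. access cat: HIT. Cache (old->new): [cat yak]
  10. access kiwi: MISS, evict cat. Cache (old->new): [yak kiwi]
  11. access cat: MISS, evict yak. Cache (old->new): [kiwi cat]
Total: 3 hits, 8 misses, 6 evictions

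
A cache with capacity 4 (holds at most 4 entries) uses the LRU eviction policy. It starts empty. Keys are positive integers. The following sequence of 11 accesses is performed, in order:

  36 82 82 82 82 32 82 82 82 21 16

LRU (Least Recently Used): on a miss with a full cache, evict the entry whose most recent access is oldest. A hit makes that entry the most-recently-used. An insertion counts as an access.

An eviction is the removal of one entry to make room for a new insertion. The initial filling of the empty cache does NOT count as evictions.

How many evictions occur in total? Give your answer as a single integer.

Answer: 1

Derivation:
LRU simulation (capacity=4):
  1. access 36: MISS. Cache (LRU->MRU): [36]
  2. access 82: MISS. Cache (LRU->MRU): [36 82]
  3. access 82: HIT. Cache (LRU->MRU): [36 82]
  4. access 82: HIT. Cache (LRU->MRU): [36 82]
  5. access 82: HIT. Cache (LRU->MRU): [36 82]
  6. access 32: MISS. Cache (LRU->MRU): [36 82 32]
  7. access 82: HIT. Cache (LRU->MRU): [36 32 82]
  8. access 82: HIT. Cache (LRU->MRU): [36 32 82]
  9. access 82: HIT. Cache (LRU->MRU): [36 32 82]
  10. access 21: MISS. Cache (LRU->MRU): [36 32 82 21]
  11. access 16: MISS, evict 36. Cache (LRU->MRU): [32 82 21 16]
Total: 6 hits, 5 misses, 1 evictions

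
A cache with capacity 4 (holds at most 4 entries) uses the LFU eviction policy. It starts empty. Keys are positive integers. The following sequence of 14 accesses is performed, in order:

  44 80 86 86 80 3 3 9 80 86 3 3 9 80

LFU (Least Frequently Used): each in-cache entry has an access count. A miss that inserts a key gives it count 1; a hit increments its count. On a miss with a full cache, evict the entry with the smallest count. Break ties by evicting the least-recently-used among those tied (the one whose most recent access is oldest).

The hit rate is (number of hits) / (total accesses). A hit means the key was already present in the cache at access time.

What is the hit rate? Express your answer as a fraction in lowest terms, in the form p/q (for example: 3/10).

Answer: 9/14

Derivation:
LFU simulation (capacity=4):
  1. access 44: MISS. Cache: [44(c=1)]
  2. access 80: MISS. Cache: [44(c=1) 80(c=1)]
  3. access 86: MISS. Cache: [44(c=1) 80(c=1) 86(c=1)]
  4. access 86: HIT, count now 2. Cache: [44(c=1) 80(c=1) 86(c=2)]
  5. access 80: HIT, count now 2. Cache: [44(c=1) 86(c=2) 80(c=2)]
  6. access 3: MISS. Cache: [44(c=1) 3(c=1) 86(c=2) 80(c=2)]
  7. access 3: HIT, count now 2. Cache: [44(c=1) 86(c=2) 80(c=2) 3(c=2)]
  8. access 9: MISS, evict 44(c=1). Cache: [9(c=1) 86(c=2) 80(c=2) 3(c=2)]
  9. access 80: HIT, count now 3. Cache: [9(c=1) 86(c=2) 3(c=2) 80(c=3)]
  10. access 86: HIT, count now 3. Cache: [9(c=1) 3(c=2) 80(c=3) 86(c=3)]
  11. access 3: HIT, count now 3. Cache: [9(c=1) 80(c=3) 86(c=3) 3(c=3)]
  12. access 3: HIT, count now 4. Cache: [9(c=1) 80(c=3) 86(c=3) 3(c=4)]
  13. access 9: HIT, count now 2. Cache: [9(c=2) 80(c=3) 86(c=3) 3(c=4)]
  14. access 80: HIT, count now 4. Cache: [9(c=2) 86(c=3) 3(c=4) 80(c=4)]
Total: 9 hits, 5 misses, 1 evictions

Hit rate = 9/14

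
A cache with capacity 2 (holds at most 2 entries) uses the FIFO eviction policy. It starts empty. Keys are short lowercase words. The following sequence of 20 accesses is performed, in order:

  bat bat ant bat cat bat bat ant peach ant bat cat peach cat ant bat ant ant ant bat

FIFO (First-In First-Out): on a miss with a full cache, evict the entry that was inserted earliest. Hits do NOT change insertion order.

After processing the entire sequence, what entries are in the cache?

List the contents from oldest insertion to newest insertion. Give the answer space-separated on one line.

FIFO simulation (capacity=2):
  1. access bat: MISS. Cache (old->new): [bat]
  2. access bat: HIT. Cache (old->new): [bat]
  3. access ant: MISS. Cache (old->new): [bat ant]
  4. access bat: HIT. Cache (old->new): [bat ant]
  5. access cat: MISS, evict bat. Cache (old->new): [ant cat]
  6. access bat: MISS, evict ant. Cache (old->new): [cat bat]
  7. access bat: HIT. Cache (old->new): [cat bat]
  8. access ant: MISS, evict cat. Cache (old->new): [bat ant]
  9. access peach: MISS, evict bat. Cache (old->new): [ant peach]
  10. access ant: HIT. Cache (old->new): [ant peach]
  11. access bat: MISS, evict ant. Cache (old->new): [peach bat]
  12. access cat: MISS, evict peach. Cache (old->new): [bat cat]
  13. access peach: MISS, evict bat. Cache (old->new): [cat peach]
  14. access cat: HIT. Cache (old->new): [cat peach]
  15. access ant: MISS, evict cat. Cache (old->new): [peach ant]
  16. access bat: MISS, evict peach. Cache (old->new): [ant bat]
  17. access ant: HIT. Cache (old->new): [ant bat]
  18. access ant: HIT. Cache (old->new): [ant bat]
  19. access ant: HIT. Cache (old->new): [ant bat]
  20. access bat: HIT. Cache (old->new): [ant bat]
Total: 9 hits, 11 misses, 9 evictions

Answer: ant bat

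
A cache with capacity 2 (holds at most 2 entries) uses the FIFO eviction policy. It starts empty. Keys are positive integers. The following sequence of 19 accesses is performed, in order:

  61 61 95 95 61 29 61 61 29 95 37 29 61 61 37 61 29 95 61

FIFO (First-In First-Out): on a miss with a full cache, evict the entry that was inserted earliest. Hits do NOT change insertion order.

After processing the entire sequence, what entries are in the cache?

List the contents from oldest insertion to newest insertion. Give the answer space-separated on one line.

Answer: 95 61

Derivation:
FIFO simulation (capacity=2):
  1. access 61: MISS. Cache (old->new): [61]
  2. access 61: HIT. Cache (old->new): [61]
  3. access 95: MISS. Cache (old->new): [61 95]
  4. access 95: HIT. Cache (old->new): [61 95]
  5. access 61: HIT. Cache (old->new): [61 95]
  6. access 29: MISS, evict 61. Cache (old->new): [95 29]
  7. access 61: MISS, evict 95. Cache (old->new): [29 61]
  8. access 61: HIT. Cache (old->new): [29 61]
  9. access 29: HIT. Cache (old->new): [29 61]
  10. access 95: MISS, evict 29. Cache (old->new): [61 95]
  11. access 37: MISS, evict 61. Cache (old->new): [95 37]
  12. access 29: MISS, evict 95. Cache (old->new): [37 29]
  13. access 61: MISS, evict 37. Cache (old->new): [29 61]
  14. access 61: HIT. Cache (old->new): [29 61]
  15. access 37: MISS, evict 29. Cache (old->new): [61 37]
  16. access 61: HIT. Cache (old->new): [61 37]
  17. access 29: MISS, evict 61. Cache (old->new): [37 29]
  18. access 95: MISS, evict 37. Cache (old->new): [29 95]
  19. access 61: MISS, evict 29. Cache (old->new): [95 61]
Total: 7 hits, 12 misses, 10 evictions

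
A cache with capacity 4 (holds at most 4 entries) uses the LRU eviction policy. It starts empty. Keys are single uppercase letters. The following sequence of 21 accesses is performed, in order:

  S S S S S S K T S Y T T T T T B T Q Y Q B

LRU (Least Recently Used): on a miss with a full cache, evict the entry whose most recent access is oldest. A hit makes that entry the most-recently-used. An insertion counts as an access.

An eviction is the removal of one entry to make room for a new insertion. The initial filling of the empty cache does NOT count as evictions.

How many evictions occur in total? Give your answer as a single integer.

Answer: 2

Derivation:
LRU simulation (capacity=4):
  1. access S: MISS. Cache (LRU->MRU): [S]
  2. access S: HIT. Cache (LRU->MRU): [S]
  3. access S: HIT. Cache (LRU->MRU): [S]
  4. access S: HIT. Cache (LRU->MRU): [S]
  5. access S: HIT. Cache (LRU->MRU): [S]
  6. access S: HIT. Cache (LRU->MRU): [S]
  7. access K: MISS. Cache (LRU->MRU): [S K]
  8. access T: MISS. Cache (LRU->MRU): [S K T]
  9. access S: HIT. Cache (LRU->MRU): [K T S]
  10. access Y: MISS. Cache (LRU->MRU): [K T S Y]
  11. access T: HIT. Cache (LRU->MRU): [K S Y T]
  12. access T: HIT. Cache (LRU->MRU): [K S Y T]
  13. access T: HIT. Cache (LRU->MRU): [K S Y T]
  14. access T: HIT. Cache (LRU->MRU): [K S Y T]
  15. access T: HIT. Cache (LRU->MRU): [K S Y T]
  16. access B: MISS, evict K. Cache (LRU->MRU): [S Y T B]
  17. access T: HIT. Cache (LRU->MRU): [S Y B T]
  18. access Q: MISS, evict S. Cache (LRU->MRU): [Y B T Q]
  19. access Y: HIT. Cache (LRU->MRU): [B T Q Y]
  20. access Q: HIT. Cache (LRU->MRU): [B T Y Q]
  21. access B: HIT. Cache (LRU->MRU): [T Y Q B]
Total: 15 hits, 6 misses, 2 evictions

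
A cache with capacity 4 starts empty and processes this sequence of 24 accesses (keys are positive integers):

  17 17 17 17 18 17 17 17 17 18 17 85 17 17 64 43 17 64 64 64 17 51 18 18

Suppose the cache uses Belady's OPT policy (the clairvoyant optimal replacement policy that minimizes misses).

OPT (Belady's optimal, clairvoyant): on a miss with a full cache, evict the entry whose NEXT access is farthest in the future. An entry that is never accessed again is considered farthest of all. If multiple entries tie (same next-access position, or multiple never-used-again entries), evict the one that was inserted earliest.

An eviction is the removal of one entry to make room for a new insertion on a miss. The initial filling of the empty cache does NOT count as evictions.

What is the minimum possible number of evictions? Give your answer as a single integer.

Answer: 2

Derivation:
OPT (Belady) simulation (capacity=4):
  1. access 17: MISS. Cache: [17]
  2. access 17: HIT. Next use of 17: step 3. Cache: [17]
  3. access 17: HIT. Next use of 17: step 4. Cache: [17]
  4. access 17: HIT. Next use of 17: step 6. Cache: [17]
  5. access 18: MISS. Cache: [17 18]
  6. access 17: HIT. Next use of 17: step 7. Cache: [17 18]
  7. access 17: HIT. Next use of 17: step 8. Cache: [17 18]
  8. access 17: HIT. Next use of 17: step 9. Cache: [17 18]
  9. access 17: HIT. Next use of 17: step 11. Cache: [17 18]
  10. access 18: HIT. Next use of 18: step 23. Cache: [17 18]
  11. access 17: HIT. Next use of 17: step 13. Cache: [17 18]
  12. access 85: MISS. Cache: [17 18 85]
  13. access 17: HIT. Next use of 17: step 14. Cache: [17 18 85]
  14. access 17: HIT. Next use of 17: step 17. Cache: [17 18 85]
  15. access 64: MISS. Cache: [17 18 85 64]
  16. access 43: MISS, evict 85 (next use: never). Cache: [17 18 64 43]
  17. access 17: HIT. Next use of 17: step 21. Cache: [17 18 64 43]
  18. access 64: HIT. Next use of 64: step 19. Cache: [17 18 64 43]
  19. access 64: HIT. Next use of 64: step 20. Cache: [17 18 64 43]
  20. access 64: HIT. Next use of 64: never. Cache: [17 18 64 43]
  21. access 17: HIT. Next use of 17: never. Cache: [17 18 64 43]
  22. access 51: MISS, evict 17 (next use: never). Cache: [18 64 43 51]
  23. access 18: HIT. Next use of 18: step 24. Cache: [18 64 43 51]
  24. access 18: HIT. Next use of 18: never. Cache: [18 64 43 51]
Total: 18 hits, 6 misses, 2 evictions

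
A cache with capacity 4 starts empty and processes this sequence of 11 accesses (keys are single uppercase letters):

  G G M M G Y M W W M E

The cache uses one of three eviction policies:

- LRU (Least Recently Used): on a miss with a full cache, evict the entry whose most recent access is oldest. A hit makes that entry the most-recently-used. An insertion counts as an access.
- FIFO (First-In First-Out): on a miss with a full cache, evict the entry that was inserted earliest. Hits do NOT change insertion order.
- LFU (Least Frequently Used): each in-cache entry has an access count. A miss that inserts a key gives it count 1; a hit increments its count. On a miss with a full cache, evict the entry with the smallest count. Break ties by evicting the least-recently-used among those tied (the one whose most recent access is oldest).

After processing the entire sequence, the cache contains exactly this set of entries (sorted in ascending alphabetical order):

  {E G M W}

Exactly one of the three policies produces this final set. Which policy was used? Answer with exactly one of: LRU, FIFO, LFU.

Simulating under each policy and comparing final sets:
  LRU: final set = {E M W Y} -> differs
  FIFO: final set = {E M W Y} -> differs
  LFU: final set = {E G M W} -> MATCHES target
Only LFU produces the target set.

Answer: LFU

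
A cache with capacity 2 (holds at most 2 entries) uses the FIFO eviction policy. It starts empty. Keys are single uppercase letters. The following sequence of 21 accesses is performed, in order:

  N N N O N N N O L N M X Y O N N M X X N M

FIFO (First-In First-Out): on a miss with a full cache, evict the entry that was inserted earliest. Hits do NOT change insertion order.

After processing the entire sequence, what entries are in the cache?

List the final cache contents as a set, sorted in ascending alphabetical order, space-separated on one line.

Answer: M N

Derivation:
FIFO simulation (capacity=2):
  1. access N: MISS. Cache (old->new): [N]
  2. access N: HIT. Cache (old->new): [N]
  3. access N: HIT. Cache (old->new): [N]
  4. access O: MISS. Cache (old->new): [N O]
  5. access N: HIT. Cache (old->new): [N O]
  6. access N: HIT. Cache (old->new): [N O]
  7. access N: HIT. Cache (old->new): [N O]
  8. access O: HIT. Cache (old->new): [N O]
  9. access L: MISS, evict N. Cache (old->new): [O L]
  10. access N: MISS, evict O. Cache (old->new): [L N]
  11. access M: MISS, evict L. Cache (old->new): [N M]
  12. access X: MISS, evict N. Cache (old->new): [M X]
  13. access Y: MISS, evict M. Cache (old->new): [X Y]
  14. access O: MISS, evict X. Cache (old->new): [Y O]
  15. access N: MISS, evict Y. Cache (old->new): [O N]
  16. access N: HIT. Cache (old->new): [O N]
  17. access M: MISS, evict O. Cache (old->new): [N M]
  18. access X: MISS, evict N. Cache (old->new): [M X]
  19. access X: HIT. Cache (old->new): [M X]
  20. access N: MISS, evict M. Cache (old->new): [X N]
  21. access M: MISS, evict X. Cache (old->new): [N M]
Total: 8 hits, 13 misses, 11 evictions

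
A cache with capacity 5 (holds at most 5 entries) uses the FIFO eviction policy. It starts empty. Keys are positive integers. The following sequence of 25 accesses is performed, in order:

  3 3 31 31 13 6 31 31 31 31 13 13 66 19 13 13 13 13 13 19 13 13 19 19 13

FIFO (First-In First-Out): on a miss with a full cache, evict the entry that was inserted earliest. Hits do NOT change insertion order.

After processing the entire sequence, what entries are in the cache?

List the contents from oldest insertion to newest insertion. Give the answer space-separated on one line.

FIFO simulation (capacity=5):
  1. access 3: MISS. Cache (old->new): [3]
  2. access 3: HIT. Cache (old->new): [3]
  3. access 31: MISS. Cache (old->new): [3 31]
  4. access 31: HIT. Cache (old->new): [3 31]
  5. access 13: MISS. Cache (old->new): [3 31 13]
  6. access 6: MISS. Cache (old->new): [3 31 13 6]
  7. access 31: HIT. Cache (old->new): [3 31 13 6]
  8. access 31: HIT. Cache (old->new): [3 31 13 6]
  9. access 31: HIT. Cache (old->new): [3 31 13 6]
  10. access 31: HIT. Cache (old->new): [3 31 13 6]
  11. access 13: HIT. Cache (old->new): [3 31 13 6]
  12. access 13: HIT. Cache (old->new): [3 31 13 6]
  13. access 66: MISS. Cache (old->new): [3 31 13 6 66]
  14. access 19: MISS, evict 3. Cache (old->new): [31 13 6 66 19]
  15. access 13: HIT. Cache (old->new): [31 13 6 66 19]
  16. access 13: HIT. Cache (old->new): [31 13 6 66 19]
  17. access 13: HIT. Cache (old->new): [31 13 6 66 19]
  18. access 13: HIT. Cache (old->new): [31 13 6 66 19]
  19. access 13: HIT. Cache (old->new): [31 13 6 66 19]
  20. access 19: HIT. Cache (old->new): [31 13 6 66 19]
  21. access 13: HIT. Cache (old->new): [31 13 6 66 19]
  22. access 13: HIT. Cache (old->new): [31 13 6 66 19]
  23. access 19: HIT. Cache (old->new): [31 13 6 66 19]
  24. access 19: HIT. Cache (old->new): [31 13 6 66 19]
  25. access 13: HIT. Cache (old->new): [31 13 6 66 19]
Total: 19 hits, 6 misses, 1 evictions

Answer: 31 13 6 66 19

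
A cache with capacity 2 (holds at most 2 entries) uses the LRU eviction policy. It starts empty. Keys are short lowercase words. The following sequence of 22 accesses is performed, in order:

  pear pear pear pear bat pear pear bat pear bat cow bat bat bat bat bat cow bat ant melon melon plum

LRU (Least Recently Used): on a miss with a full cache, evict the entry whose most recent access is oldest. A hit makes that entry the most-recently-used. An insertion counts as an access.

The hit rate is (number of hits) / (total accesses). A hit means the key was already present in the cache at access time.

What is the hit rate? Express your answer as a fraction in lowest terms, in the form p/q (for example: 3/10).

Answer: 8/11

Derivation:
LRU simulation (capacity=2):
  1. access pear: MISS. Cache (LRU->MRU): [pear]
  2. access pear: HIT. Cache (LRU->MRU): [pear]
  3. access pear: HIT. Cache (LRU->MRU): [pear]
  4. access pear: HIT. Cache (LRU->MRU): [pear]
  5. access bat: MISS. Cache (LRU->MRU): [pear bat]
  6. access pear: HIT. Cache (LRU->MRU): [bat pear]
  7. access pear: HIT. Cache (LRU->MRU): [bat pear]
  8. access bat: HIT. Cache (LRU->MRU): [pear bat]
  9. access pear: HIT. Cache (LRU->MRU): [bat pear]
  10. access bat: HIT. Cache (LRU->MRU): [pear bat]
  11. access cow: MISS, evict pear. Cache (LRU->MRU): [bat cow]
  12. access bat: HIT. Cache (LRU->MRU): [cow bat]
  13. access bat: HIT. Cache (LRU->MRU): [cow bat]
  14. access bat: HIT. Cache (LRU->MRU): [cow bat]
  15. access bat: HIT. Cache (LRU->MRU): [cow bat]
  16. access bat: HIT. Cache (LRU->MRU): [cow bat]
  17. access cow: HIT. Cache (LRU->MRU): [bat cow]
  18. access bat: HIT. Cache (LRU->MRU): [cow bat]
  19. access ant: MISS, evict cow. Cache (LRU->MRU): [bat ant]
  20. access melon: MISS, evict bat. Cache (LRU->MRU): [ant melon]
  21. access melon: HIT. Cache (LRU->MRU): [ant melon]
  22. access plum: MISS, evict ant. Cache (LRU->MRU): [melon plum]
Total: 16 hits, 6 misses, 4 evictions

Hit rate = 16/22 = 8/11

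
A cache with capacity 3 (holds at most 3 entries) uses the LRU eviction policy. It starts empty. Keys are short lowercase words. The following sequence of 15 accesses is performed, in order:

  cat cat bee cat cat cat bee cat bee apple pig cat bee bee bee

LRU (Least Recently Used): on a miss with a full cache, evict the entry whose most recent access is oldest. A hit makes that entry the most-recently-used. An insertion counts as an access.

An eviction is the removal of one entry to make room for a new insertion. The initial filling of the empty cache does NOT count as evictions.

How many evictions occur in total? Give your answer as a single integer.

Answer: 3

Derivation:
LRU simulation (capacity=3):
  1. access cat: MISS. Cache (LRU->MRU): [cat]
  2. access cat: HIT. Cache (LRU->MRU): [cat]
  3. access bee: MISS. Cache (LRU->MRU): [cat bee]
  4. access cat: HIT. Cache (LRU->MRU): [bee cat]
  5. access cat: HIT. Cache (LRU->MRU): [bee cat]
  6. access cat: HIT. Cache (LRU->MRU): [bee cat]
  7. access bee: HIT. Cache (LRU->MRU): [cat bee]
  8. access cat: HIT. Cache (LRU->MRU): [bee cat]
  9. access bee: HIT. Cache (LRU->MRU): [cat bee]
  10. access apple: MISS. Cache (LRU->MRU): [cat bee apple]
  11. access pig: MISS, evict cat. Cache (LRU->MRU): [bee apple pig]
  12. access cat: MISS, evict bee. Cache (LRU->MRU): [apple pig cat]
  13. access bee: MISS, evict apple. Cache (LRU->MRU): [pig cat bee]
  14. access bee: HIT. Cache (LRU->MRU): [pig cat bee]
  15. access bee: HIT. Cache (LRU->MRU): [pig cat bee]
Total: 9 hits, 6 misses, 3 evictions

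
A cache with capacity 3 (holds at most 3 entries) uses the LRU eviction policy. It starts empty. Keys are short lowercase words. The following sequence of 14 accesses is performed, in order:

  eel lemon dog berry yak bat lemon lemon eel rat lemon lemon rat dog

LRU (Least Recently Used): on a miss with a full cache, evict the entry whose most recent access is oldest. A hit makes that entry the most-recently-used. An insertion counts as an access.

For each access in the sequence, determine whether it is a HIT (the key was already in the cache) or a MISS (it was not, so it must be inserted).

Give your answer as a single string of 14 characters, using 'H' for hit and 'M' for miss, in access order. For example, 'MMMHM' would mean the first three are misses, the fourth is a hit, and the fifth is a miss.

LRU simulation (capacity=3):
  1. access eel: MISS. Cache (LRU->MRU): [eel]
  2. access lemon: MISS. Cache (LRU->MRU): [eel lemon]
  3. access dog: MISS. Cache (LRU->MRU): [eel lemon dog]
  4. access berry: MISS, evict eel. Cache (LRU->MRU): [lemon dog berry]
  5. access yak: MISS, evict lemon. Cache (LRU->MRU): [dog berry yak]
  6. access bat: MISS, evict dog. Cache (LRU->MRU): [berry yak bat]
  7. access lemon: MISS, evict berry. Cache (LRU->MRU): [yak bat lemon]
  8. access lemon: HIT. Cache (LRU->MRU): [yak bat lemon]
  9. access eel: MISS, evict yak. Cache (LRU->MRU): [bat lemon eel]
  10. access rat: MISS, evict bat. Cache (LRU->MRU): [lemon eel rat]
  11. access lemon: HIT. Cache (LRU->MRU): [eel rat lemon]
  12. access lemon: HIT. Cache (LRU->MRU): [eel rat lemon]
  13. access rat: HIT. Cache (LRU->MRU): [eel lemon rat]
  14. access dog: MISS, evict eel. Cache (LRU->MRU): [lemon rat dog]
Total: 4 hits, 10 misses, 7 evictions

Answer: MMMMMMMHMMHHHM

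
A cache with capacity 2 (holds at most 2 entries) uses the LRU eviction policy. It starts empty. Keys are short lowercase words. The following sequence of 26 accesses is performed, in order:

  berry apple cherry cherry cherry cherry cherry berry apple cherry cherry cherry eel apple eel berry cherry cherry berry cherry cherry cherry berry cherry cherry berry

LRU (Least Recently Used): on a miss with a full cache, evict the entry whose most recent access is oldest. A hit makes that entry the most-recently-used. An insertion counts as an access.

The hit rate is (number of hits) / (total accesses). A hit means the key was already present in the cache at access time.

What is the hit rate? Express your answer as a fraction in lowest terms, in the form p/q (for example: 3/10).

Answer: 8/13

Derivation:
LRU simulation (capacity=2):
  1. access berry: MISS. Cache (LRU->MRU): [berry]
  2. access apple: MISS. Cache (LRU->MRU): [berry apple]
  3. access cherry: MISS, evict berry. Cache (LRU->MRU): [apple cherry]
  4. access cherry: HIT. Cache (LRU->MRU): [apple cherry]
  5. access cherry: HIT. Cache (LRU->MRU): [apple cherry]
  6. access cherry: HIT. Cache (LRU->MRU): [apple cherry]
  7. access cherry: HIT. Cache (LRU->MRU): [apple cherry]
  8. access berry: MISS, evict apple. Cache (LRU->MRU): [cherry berry]
  9. access apple: MISS, evict cherry. Cache (LRU->MRU): [berry apple]
  10. access cherry: MISS, evict berry. Cache (LRU->MRU): [apple cherry]
  11. access cherry: HIT. Cache (LRU->MRU): [apple cherry]
  12. access cherry: HIT. Cache (LRU->MRU): [apple cherry]
  13. access eel: MISS, evict apple. Cache (LRU->MRU): [cherry eel]
  14. access apple: MISS, evict cherry. Cache (LRU->MRU): [eel apple]
  15. access eel: HIT. Cache (LRU->MRU): [apple eel]
  16. access berry: MISS, evict apple. Cache (LRU->MRU): [eel berry]
  17. access cherry: MISS, evict eel. Cache (LRU->MRU): [berry cherry]
  18. access cherry: HIT. Cache (LRU->MRU): [berry cherry]
  19. access berry: HIT. Cache (LRU->MRU): [cherry berry]
  20. access cherry: HIT. Cache (LRU->MRU): [berry cherry]
  21. access cherry: HIT. Cache (LRU->MRU): [berry cherry]
  22. access cherry: HIT. Cache (LRU->MRU): [berry cherry]
  23. access berry: HIT. Cache (LRU->MRU): [cherry berry]
  24. access cherry: HIT. Cache (LRU->MRU): [berry cherry]
  25. access cherry: HIT. Cache (LRU->MRU): [berry cherry]
  26. access berry: HIT. Cache (LRU->MRU): [cherry berry]
Total: 16 hits, 10 misses, 8 evictions

Hit rate = 16/26 = 8/13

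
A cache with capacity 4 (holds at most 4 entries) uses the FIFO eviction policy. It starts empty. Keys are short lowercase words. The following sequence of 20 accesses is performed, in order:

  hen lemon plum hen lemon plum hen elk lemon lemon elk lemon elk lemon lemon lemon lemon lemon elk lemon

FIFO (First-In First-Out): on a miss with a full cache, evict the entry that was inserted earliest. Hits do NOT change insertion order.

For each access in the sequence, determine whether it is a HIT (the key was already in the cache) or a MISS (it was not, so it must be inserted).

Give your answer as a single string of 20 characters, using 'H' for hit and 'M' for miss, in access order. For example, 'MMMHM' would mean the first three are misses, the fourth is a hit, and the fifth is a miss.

Answer: MMMHHHHMHHHHHHHHHHHH

Derivation:
FIFO simulation (capacity=4):
  1. access hen: MISS. Cache (old->new): [hen]
  2. access lemon: MISS. Cache (old->new): [hen lemon]
  3. access plum: MISS. Cache (old->new): [hen lemon plum]
  4. access hen: HIT. Cache (old->new): [hen lemon plum]
  5. access lemon: HIT. Cache (old->new): [hen lemon plum]
  6. access plum: HIT. Cache (old->new): [hen lemon plum]
  7. access hen: HIT. Cache (old->new): [hen lemon plum]
  8. access elk: MISS. Cache (old->new): [hen lemon plum elk]
  9. access lemon: HIT. Cache (old->new): [hen lemon plum elk]
  10. access lemon: HIT. Cache (old->new): [hen lemon plum elk]
  11. access elk: HIT. Cache (old->new): [hen lemon plum elk]
  12. access lemon: HIT. Cache (old->new): [hen lemon plum elk]
  13. access elk: HIT. Cache (old->new): [hen lemon plum elk]
  14. access lemon: HIT. Cache (old->new): [hen lemon plum elk]
  15. access lemon: HIT. Cache (old->new): [hen lemon plum elk]
  16. access lemon: HIT. Cache (old->new): [hen lemon plum elk]
  17. access lemon: HIT. Cache (old->new): [hen lemon plum elk]
  18. access lemon: HIT. Cache (old->new): [hen lemon plum elk]
  19. access elk: HIT. Cache (old->new): [hen lemon plum elk]
  20. access lemon: HIT. Cache (old->new): [hen lemon plum elk]
Total: 16 hits, 4 misses, 0 evictions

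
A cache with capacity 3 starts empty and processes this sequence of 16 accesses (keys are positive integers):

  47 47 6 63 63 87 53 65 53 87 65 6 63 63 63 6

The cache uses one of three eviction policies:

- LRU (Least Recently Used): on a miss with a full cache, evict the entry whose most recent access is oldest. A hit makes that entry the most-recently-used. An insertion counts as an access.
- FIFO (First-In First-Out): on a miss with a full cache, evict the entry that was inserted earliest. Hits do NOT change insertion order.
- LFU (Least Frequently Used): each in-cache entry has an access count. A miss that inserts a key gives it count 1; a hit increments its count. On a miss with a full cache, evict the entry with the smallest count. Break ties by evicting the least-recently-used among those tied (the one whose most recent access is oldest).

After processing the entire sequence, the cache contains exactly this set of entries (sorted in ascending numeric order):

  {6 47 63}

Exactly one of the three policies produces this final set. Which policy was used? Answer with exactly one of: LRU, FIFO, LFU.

Answer: LFU

Derivation:
Simulating under each policy and comparing final sets:
  LRU: final set = {6 63 65} -> differs
  FIFO: final set = {6 63 65} -> differs
  LFU: final set = {6 47 63} -> MATCHES target
Only LFU produces the target set.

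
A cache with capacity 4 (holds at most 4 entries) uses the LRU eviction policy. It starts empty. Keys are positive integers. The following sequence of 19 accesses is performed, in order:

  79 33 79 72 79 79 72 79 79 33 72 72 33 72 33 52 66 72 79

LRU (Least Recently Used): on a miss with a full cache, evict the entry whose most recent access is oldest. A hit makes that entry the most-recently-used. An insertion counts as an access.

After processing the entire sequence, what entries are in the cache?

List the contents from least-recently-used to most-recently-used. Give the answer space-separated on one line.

LRU simulation (capacity=4):
  1. access 79: MISS. Cache (LRU->MRU): [79]
  2. access 33: MISS. Cache (LRU->MRU): [79 33]
  3. access 79: HIT. Cache (LRU->MRU): [33 79]
  4. access 72: MISS. Cache (LRU->MRU): [33 79 72]
  5. access 79: HIT. Cache (LRU->MRU): [33 72 79]
  6. access 79: HIT. Cache (LRU->MRU): [33 72 79]
  7. access 72: HIT. Cache (LRU->MRU): [33 79 72]
  8. access 79: HIT. Cache (LRU->MRU): [33 72 79]
  9. access 79: HIT. Cache (LRU->MRU): [33 72 79]
  10. access 33: HIT. Cache (LRU->MRU): [72 79 33]
  11. access 72: HIT. Cache (LRU->MRU): [79 33 72]
  12. access 72: HIT. Cache (LRU->MRU): [79 33 72]
  13. access 33: HIT. Cache (LRU->MRU): [79 72 33]
  14. access 72: HIT. Cache (LRU->MRU): [79 33 72]
  15. access 33: HIT. Cache (LRU->MRU): [79 72 33]
  16. access 52: MISS. Cache (LRU->MRU): [79 72 33 52]
  17. access 66: MISS, evict 79. Cache (LRU->MRU): [72 33 52 66]
  18. access 72: HIT. Cache (LRU->MRU): [33 52 66 72]
  19. access 79: MISS, evict 33. Cache (LRU->MRU): [52 66 72 79]
Total: 13 hits, 6 misses, 2 evictions

Answer: 52 66 72 79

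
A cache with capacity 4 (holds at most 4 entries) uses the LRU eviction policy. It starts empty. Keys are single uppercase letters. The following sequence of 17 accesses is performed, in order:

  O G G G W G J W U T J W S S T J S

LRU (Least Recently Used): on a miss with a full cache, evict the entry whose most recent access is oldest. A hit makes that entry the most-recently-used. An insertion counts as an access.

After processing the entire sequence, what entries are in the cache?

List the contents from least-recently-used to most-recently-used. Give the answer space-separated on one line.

LRU simulation (capacity=4):
  1. access O: MISS. Cache (LRU->MRU): [O]
  2. access G: MISS. Cache (LRU->MRU): [O G]
  3. access G: HIT. Cache (LRU->MRU): [O G]
  4. access G: HIT. Cache (LRU->MRU): [O G]
  5. access W: MISS. Cache (LRU->MRU): [O G W]
  6. access G: HIT. Cache (LRU->MRU): [O W G]
  7. access J: MISS. Cache (LRU->MRU): [O W G J]
  8. access W: HIT. Cache (LRU->MRU): [O G J W]
  9. access U: MISS, evict O. Cache (LRU->MRU): [G J W U]
  10. access T: MISS, evict G. Cache (LRU->MRU): [J W U T]
  11. access J: HIT. Cache (LRU->MRU): [W U T J]
  12. access W: HIT. Cache (LRU->MRU): [U T J W]
  13. access S: MISS, evict U. Cache (LRU->MRU): [T J W S]
  14. access S: HIT. Cache (LRU->MRU): [T J W S]
  15. access T: HIT. Cache (LRU->MRU): [J W S T]
  16. access J: HIT. Cache (LRU->MRU): [W S T J]
  17. access S: HIT. Cache (LRU->MRU): [W T J S]
Total: 10 hits, 7 misses, 3 evictions

Answer: W T J S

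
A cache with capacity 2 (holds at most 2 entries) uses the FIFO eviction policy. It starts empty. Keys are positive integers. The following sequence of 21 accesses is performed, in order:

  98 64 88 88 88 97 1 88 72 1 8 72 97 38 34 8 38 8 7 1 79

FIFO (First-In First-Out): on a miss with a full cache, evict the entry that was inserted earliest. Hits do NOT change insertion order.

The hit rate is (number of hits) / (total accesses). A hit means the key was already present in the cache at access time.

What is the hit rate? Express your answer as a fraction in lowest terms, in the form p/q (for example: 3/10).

FIFO simulation (capacity=2):
  1. access 98: MISS. Cache (old->new): [98]
  2. access 64: MISS. Cache (old->new): [98 64]
  3. access 88: MISS, evict 98. Cache (old->new): [64 88]
  4. access 88: HIT. Cache (old->new): [64 88]
  5. access 88: HIT. Cache (old->new): [64 88]
  6. access 97: MISS, evict 64. Cache (old->new): [88 97]
  7. access 1: MISS, evict 88. Cache (old->new): [97 1]
  8. access 88: MISS, evict 97. Cache (old->new): [1 88]
  9. access 72: MISS, evict 1. Cache (old->new): [88 72]
  10. access 1: MISS, evict 88. Cache (old->new): [72 1]
  11. access 8: MISS, evict 72. Cache (old->new): [1 8]
  12. access 72: MISS, evict 1. Cache (old->new): [8 72]
  13. access 97: MISS, evict 8. Cache (old->new): [72 97]
  14. access 38: MISS, evict 72. Cache (old->new): [97 38]
  15. access 34: MISS, evict 97. Cache (old->new): [38 34]
  16. access 8: MISS, evict 38. Cache (old->new): [34 8]
  17. access 38: MISS, evict 34. Cache (old->new): [8 38]
  18. access 8: HIT. Cache (old->new): [8 38]
  19. access 7: MISS, evict 8. Cache (old->new): [38 7]
  20. access 1: MISS, evict 38. Cache (old->new): [7 1]
  21. access 79: MISS, evict 7. Cache (old->new): [1 79]
Total: 3 hits, 18 misses, 16 evictions

Hit rate = 3/21 = 1/7

Answer: 1/7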